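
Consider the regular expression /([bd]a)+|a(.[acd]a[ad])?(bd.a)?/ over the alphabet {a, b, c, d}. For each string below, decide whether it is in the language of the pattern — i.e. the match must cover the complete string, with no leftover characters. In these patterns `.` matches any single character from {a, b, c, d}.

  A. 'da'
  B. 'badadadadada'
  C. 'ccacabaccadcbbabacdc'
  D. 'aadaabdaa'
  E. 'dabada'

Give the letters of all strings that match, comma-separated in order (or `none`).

A. 'da' → match
B. 'badadadadada' → match
C → no match
D. 'aadaabdaa' → match
E. 'dabada' → match

A, B, D, E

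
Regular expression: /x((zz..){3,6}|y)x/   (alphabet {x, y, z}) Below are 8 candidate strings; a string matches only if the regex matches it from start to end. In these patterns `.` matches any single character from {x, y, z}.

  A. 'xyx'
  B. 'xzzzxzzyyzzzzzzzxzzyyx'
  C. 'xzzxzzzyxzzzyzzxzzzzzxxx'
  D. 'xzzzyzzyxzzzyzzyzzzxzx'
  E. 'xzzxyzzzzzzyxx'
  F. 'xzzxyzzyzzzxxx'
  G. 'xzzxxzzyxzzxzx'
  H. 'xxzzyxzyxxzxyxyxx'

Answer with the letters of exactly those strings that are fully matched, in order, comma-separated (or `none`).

A, B, D, E, F, G

A → match
B → match
C → no match
D → match
E → match
F → match
G → match
H → no match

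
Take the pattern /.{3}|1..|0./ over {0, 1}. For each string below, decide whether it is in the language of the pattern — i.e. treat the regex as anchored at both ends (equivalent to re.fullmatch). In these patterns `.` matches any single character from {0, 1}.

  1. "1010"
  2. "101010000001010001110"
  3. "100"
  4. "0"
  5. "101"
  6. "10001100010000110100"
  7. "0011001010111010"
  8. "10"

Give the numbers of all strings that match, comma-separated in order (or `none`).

3, 5

1 → no match
2 → no match
3 → match
4 → no match
5 → match
6 → no match
7 → no match
8 → no match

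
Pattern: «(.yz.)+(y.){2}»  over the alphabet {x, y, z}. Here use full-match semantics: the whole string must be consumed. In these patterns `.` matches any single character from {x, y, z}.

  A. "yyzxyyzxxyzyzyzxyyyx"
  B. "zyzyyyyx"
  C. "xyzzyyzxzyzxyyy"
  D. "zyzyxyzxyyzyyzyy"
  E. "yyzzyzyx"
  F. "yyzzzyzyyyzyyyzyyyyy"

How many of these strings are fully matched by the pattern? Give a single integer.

A → match
B. "zyzyyyyx" → match
C → no match
D → match
E. "yyzzyzyx" → match
F → match
Total matched: 5

5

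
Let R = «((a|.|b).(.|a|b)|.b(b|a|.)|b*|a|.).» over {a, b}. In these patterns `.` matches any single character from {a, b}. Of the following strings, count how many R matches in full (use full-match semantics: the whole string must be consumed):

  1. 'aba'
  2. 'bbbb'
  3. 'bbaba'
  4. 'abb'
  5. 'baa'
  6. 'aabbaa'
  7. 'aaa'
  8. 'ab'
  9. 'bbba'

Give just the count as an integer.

1 → no match
2 → match
3 → no match
4 → no match
5 → no match
6 → no match
7 → no match
8 → match
9 → match
Total matched: 3

3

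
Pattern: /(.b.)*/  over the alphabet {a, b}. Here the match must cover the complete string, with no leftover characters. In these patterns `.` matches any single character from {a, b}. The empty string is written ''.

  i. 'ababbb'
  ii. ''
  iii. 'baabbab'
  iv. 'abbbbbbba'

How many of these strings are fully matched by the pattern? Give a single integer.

3

i. 'ababbb' → match
ii. '' → match
iii. 'baabbab' → no match
iv. 'abbbbbbba' → match
Total matched: 3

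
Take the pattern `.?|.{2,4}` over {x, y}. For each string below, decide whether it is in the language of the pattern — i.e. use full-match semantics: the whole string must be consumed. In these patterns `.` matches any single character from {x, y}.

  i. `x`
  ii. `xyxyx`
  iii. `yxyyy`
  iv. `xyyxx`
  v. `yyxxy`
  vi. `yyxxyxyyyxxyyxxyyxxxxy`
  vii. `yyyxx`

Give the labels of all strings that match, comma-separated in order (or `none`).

i → match
ii → no match
iii → no match
iv → no match
v → no match
vi → no match
vii → no match

i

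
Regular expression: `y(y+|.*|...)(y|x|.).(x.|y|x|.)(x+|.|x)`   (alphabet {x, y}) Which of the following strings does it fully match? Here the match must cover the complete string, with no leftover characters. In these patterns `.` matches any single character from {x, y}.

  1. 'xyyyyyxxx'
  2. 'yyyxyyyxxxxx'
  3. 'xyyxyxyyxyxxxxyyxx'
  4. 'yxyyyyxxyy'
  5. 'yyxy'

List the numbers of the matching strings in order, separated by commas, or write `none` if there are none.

1. 'xyyyyyxxx' → no match — must start with 'y'
2. 'yyyxyyyxxxxx' → match
3 → no match — must start with 'y'
4. 'yxyyyyxxyy' → match
5. 'yyxy' → no match

2, 4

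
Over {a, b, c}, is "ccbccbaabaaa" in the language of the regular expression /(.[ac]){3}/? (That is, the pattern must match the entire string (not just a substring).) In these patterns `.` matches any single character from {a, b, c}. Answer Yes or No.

No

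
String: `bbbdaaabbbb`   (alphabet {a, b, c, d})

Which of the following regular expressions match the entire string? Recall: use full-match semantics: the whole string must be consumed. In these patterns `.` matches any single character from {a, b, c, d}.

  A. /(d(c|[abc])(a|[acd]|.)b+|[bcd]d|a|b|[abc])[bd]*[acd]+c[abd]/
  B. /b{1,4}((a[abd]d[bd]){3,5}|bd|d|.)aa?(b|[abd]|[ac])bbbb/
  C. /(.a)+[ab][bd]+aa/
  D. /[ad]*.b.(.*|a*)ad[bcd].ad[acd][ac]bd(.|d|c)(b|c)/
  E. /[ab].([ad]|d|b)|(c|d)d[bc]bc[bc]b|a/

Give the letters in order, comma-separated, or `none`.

B

A → no match
B → match
C → no match — must end with `aa`
D → no match
E → no match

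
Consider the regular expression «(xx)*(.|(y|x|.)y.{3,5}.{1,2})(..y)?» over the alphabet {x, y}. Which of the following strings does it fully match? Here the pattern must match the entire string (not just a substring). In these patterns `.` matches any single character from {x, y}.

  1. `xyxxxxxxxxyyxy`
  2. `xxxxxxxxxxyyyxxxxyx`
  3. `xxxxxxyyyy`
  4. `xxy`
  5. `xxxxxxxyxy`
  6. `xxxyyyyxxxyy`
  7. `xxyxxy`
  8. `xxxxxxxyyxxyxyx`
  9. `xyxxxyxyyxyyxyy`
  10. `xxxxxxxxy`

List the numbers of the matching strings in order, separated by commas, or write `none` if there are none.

1 → no match
2 → match
3 → match
4 → match
5 → match
6 → match
7 → match
8 → match
9 → no match
10 → match

2, 3, 4, 5, 6, 7, 8, 10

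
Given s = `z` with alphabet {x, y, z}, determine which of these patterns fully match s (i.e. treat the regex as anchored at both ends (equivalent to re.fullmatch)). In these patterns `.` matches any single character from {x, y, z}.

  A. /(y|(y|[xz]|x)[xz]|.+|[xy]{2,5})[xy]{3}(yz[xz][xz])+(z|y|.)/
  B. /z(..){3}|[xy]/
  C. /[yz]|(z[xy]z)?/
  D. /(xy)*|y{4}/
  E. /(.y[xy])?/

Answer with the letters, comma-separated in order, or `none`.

C

A → no match
B → no match
C → match
D → no match
E → no match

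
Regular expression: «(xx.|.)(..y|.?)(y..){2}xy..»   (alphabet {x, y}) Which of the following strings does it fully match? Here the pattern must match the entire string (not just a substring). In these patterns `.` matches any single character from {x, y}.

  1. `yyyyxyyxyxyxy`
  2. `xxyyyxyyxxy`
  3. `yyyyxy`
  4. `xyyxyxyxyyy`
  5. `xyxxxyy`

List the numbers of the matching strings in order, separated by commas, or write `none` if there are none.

1 → no match
2 → no match
3 → no match
4 → match
5 → no match

4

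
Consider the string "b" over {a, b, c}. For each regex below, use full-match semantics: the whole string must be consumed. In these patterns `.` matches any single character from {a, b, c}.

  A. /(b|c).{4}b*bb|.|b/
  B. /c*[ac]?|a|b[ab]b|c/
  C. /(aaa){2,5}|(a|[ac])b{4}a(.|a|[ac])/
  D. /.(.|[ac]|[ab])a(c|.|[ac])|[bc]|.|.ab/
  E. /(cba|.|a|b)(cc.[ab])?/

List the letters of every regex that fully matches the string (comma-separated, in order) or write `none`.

A → match
B → no match
C → no match
D → match
E → match

A, D, E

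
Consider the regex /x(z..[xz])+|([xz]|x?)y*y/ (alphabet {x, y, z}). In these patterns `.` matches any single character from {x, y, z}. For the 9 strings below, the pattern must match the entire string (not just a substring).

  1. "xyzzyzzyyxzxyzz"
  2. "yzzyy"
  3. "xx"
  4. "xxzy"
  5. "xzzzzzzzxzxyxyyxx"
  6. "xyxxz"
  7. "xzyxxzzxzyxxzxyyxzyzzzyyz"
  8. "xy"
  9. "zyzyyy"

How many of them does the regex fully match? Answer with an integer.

1 → no match
2 → no match
3 → no match
4 → no match
5 → no match
6 → no match
7 → no match
8 → match
9 → no match
Total matched: 1

1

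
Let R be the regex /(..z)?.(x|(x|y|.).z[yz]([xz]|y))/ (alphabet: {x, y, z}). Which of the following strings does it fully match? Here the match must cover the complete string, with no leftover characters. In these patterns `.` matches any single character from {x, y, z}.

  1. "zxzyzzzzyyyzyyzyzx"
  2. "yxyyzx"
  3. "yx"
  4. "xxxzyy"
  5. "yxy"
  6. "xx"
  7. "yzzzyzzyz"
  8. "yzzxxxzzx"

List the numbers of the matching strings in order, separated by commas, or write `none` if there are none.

1 → no match
2 → no match
3 → match
4 → match
5 → no match
6 → match
7 → match
8 → match

3, 4, 6, 7, 8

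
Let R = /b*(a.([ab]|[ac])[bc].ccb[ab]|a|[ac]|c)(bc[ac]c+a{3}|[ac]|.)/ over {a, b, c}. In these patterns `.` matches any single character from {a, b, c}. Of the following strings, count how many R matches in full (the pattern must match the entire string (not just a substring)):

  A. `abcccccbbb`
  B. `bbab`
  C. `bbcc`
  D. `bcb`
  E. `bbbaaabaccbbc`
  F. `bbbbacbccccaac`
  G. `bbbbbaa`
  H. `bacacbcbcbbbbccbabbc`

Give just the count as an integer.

A → match
B → match
C → match
D → match
E → match
F → no match
G → match
H → no match
Total matched: 6

6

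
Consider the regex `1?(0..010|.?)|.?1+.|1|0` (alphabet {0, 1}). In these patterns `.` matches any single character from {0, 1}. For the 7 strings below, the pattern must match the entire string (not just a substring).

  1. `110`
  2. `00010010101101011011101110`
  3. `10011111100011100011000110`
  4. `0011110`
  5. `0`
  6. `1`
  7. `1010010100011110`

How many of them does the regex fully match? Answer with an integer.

1 → match
2 → no match
3 → no match
4 → no match
5 → match
6 → match
7 → no match
Total matched: 3

3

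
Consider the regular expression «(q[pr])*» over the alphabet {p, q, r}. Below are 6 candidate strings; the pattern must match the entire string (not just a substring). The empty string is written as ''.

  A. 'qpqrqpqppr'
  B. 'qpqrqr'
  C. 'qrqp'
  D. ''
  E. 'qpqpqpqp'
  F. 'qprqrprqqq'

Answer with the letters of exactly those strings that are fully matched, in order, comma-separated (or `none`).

B, C, D, E

A → no match
B → match
C → match
D → match
E → match
F → no match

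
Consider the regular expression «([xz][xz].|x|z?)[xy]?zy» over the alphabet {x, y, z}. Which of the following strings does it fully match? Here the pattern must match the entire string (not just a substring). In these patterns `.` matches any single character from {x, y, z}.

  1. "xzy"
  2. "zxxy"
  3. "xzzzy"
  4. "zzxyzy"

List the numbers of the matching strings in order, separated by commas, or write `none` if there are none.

1 → match
2 → no match — must end with "zy"
3 → match
4 → match

1, 3, 4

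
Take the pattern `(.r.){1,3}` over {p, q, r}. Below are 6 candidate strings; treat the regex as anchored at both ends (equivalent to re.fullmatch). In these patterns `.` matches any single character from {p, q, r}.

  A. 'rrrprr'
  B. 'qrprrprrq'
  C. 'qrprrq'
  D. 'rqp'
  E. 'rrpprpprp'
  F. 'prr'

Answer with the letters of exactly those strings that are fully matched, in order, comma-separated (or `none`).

A → match
B → match
C → match
D → no match
E → match
F → match

A, B, C, E, F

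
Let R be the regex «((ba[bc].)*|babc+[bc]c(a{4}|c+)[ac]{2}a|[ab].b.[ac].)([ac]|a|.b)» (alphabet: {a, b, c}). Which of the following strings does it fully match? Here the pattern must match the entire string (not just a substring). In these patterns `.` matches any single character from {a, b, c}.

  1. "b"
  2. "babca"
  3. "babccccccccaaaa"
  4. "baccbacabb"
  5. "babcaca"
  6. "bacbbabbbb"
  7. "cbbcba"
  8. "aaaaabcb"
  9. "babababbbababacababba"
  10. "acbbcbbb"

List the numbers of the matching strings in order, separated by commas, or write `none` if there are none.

1 → no match
2 → match
3 → match
4 → match
5 → match
6 → match
7 → no match
8 → no match
9 → match
10 → match

2, 3, 4, 5, 6, 9, 10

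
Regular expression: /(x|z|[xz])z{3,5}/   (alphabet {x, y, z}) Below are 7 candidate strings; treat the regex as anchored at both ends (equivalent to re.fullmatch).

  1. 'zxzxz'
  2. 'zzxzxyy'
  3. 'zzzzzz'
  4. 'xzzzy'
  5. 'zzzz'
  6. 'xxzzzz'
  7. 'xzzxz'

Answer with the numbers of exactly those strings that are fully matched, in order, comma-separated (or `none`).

3, 5

1 → no match
2 → no match — must end with 'z'
3 → match
4 → no match — must end with 'z'
5 → match
6 → no match
7 → no match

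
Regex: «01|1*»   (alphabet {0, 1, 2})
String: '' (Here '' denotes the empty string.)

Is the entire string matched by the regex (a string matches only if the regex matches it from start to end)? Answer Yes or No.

Yes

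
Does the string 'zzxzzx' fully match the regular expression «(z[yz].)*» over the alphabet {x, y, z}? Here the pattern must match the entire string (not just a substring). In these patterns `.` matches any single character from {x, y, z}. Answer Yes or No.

Yes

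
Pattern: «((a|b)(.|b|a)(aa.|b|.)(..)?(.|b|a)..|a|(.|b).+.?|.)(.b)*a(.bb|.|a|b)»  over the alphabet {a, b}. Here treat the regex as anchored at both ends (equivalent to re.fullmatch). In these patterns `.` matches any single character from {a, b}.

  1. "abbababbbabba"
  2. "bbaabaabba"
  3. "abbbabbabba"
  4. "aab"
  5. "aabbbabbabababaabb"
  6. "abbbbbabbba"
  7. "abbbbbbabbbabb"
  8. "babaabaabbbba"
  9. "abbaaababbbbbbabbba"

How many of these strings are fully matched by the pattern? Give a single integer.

1 → no match
2 → no match
3 → no match
4 → match
5 → match
6 → no match
7 → no match
8 → no match
9 → no match
Total matched: 2

2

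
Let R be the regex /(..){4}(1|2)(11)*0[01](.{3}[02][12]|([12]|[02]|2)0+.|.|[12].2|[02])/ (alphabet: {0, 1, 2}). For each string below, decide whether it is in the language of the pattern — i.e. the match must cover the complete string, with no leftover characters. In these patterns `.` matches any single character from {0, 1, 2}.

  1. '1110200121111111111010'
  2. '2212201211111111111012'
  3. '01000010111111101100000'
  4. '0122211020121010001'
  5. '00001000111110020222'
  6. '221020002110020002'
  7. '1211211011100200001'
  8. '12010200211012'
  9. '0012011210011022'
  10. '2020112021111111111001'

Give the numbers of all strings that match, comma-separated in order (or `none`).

1, 2, 3, 5, 6, 7, 8, 9, 10

1 → match
2 → match
3 → match
4 → no match
5 → match
6 → match
7 → match
8 → match
9 → match
10 → match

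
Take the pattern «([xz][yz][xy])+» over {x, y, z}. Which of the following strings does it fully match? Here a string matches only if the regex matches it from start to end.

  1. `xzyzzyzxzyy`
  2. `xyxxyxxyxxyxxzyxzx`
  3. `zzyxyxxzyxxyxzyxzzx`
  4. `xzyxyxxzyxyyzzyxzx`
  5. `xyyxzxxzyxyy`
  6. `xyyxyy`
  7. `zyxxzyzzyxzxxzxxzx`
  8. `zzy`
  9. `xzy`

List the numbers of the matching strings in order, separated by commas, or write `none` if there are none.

2, 4, 5, 6, 7, 8, 9

1 → no match
2 → match
3 → no match
4 → match
5 → match
6 → match
7 → match
8 → match
9 → match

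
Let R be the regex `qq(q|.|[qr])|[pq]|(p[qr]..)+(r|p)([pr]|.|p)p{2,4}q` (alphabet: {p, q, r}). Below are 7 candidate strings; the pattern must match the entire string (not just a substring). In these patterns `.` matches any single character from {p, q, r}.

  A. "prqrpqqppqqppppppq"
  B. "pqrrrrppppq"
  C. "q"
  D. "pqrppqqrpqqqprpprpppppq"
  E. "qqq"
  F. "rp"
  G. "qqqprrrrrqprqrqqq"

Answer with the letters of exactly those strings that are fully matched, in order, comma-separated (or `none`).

A, B, C, D, E

A → match
B → match
C → match
D → match
E → match
F → no match
G → no match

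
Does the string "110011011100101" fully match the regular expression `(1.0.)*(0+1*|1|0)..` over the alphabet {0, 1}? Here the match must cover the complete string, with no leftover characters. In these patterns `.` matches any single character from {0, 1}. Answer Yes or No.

Yes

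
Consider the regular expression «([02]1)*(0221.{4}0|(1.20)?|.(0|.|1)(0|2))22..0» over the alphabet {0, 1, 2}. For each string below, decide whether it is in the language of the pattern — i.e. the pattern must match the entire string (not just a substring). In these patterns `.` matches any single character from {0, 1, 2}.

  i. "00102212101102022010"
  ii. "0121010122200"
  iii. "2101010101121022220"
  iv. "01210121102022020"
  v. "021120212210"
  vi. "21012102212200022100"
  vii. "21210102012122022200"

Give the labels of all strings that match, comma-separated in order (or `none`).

ii, iv, vi

i → no match
ii → match
iii → no match
iv → match
v → no match
vi → match
vii → no match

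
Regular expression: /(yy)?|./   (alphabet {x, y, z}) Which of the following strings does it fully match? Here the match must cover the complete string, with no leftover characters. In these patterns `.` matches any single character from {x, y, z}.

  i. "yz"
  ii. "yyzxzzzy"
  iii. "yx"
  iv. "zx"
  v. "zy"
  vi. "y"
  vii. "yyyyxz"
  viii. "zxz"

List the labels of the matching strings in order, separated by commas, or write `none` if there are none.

i → no match
ii → no match
iii → no match
iv → no match
v → no match
vi → match
vii → no match
viii → no match

vi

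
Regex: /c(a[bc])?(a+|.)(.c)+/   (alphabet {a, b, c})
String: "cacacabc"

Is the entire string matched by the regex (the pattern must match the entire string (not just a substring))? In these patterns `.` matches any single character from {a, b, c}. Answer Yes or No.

No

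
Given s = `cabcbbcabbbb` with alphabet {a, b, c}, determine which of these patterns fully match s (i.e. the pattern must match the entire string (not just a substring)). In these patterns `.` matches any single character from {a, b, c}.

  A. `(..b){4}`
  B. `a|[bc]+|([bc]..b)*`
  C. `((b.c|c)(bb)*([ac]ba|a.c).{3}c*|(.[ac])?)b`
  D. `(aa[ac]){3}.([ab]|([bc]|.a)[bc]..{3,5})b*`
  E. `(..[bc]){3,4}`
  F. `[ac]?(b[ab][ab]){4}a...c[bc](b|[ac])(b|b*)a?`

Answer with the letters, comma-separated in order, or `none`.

A → match
B → no match
C → no match
D → no match — must start with `aa`
E → match
F → no match

A, E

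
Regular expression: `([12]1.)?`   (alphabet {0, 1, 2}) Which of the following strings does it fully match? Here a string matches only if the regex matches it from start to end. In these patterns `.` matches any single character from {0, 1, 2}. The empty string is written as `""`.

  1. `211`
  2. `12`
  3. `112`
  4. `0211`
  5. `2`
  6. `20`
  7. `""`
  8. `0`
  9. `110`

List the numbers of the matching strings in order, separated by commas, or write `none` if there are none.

1. `211` → match
2. `12` → no match
3. `112` → match
4. `0211` → no match
5. `2` → no match
6. `20` → no match
7. `""` → match
8. `0` → no match
9. `110` → match

1, 3, 7, 9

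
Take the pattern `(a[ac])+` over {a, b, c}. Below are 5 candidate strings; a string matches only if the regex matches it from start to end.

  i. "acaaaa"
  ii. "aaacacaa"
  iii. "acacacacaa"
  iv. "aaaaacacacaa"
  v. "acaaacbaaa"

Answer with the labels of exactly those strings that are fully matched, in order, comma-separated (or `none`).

i, ii, iii, iv

i → match
ii → match
iii → match
iv → match
v → no match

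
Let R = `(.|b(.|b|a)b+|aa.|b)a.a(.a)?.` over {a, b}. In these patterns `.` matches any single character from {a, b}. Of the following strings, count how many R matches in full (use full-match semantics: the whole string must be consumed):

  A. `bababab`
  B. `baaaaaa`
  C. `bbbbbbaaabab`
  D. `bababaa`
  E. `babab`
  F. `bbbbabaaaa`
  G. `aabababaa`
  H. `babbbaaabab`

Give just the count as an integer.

A. `bababab` → match
B. `baaaaaa` → match
C. `bbbbbbaaabab` → match
D. `bababaa` → match
E. `babab` → match
F. `bbbbabaaaa` → match
G. `aabababaa` → match
H. `babbbaaabab` → match
Total matched: 8

8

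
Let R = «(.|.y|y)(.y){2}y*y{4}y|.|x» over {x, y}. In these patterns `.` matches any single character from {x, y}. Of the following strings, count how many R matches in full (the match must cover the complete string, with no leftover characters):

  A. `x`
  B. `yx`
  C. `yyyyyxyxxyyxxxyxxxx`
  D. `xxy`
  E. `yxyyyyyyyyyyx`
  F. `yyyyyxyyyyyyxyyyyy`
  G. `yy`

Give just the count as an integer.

A → match
B → no match
C → no match
D → no match
E → no match
F → no match
G → no match
Total matched: 1

1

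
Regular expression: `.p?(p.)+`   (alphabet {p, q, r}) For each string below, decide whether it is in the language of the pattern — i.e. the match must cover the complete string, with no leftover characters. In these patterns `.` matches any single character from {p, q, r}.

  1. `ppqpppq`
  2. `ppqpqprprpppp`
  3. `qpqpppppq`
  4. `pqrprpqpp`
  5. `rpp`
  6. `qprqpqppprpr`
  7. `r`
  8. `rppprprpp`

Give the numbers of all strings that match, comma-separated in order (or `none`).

1, 2, 3, 5, 8

1 → match
2 → match
3 → match
4 → no match
5 → match
6 → no match
7 → no match
8 → match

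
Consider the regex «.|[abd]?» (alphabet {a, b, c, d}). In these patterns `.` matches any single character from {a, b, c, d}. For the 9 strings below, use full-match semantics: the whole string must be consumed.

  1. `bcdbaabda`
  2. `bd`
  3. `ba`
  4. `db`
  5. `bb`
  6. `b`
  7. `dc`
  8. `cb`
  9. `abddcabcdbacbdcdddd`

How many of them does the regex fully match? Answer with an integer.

1

1 → no match
2 → no match
3 → no match
4 → no match
5 → no match
6 → match
7 → no match
8 → no match
9 → no match
Total matched: 1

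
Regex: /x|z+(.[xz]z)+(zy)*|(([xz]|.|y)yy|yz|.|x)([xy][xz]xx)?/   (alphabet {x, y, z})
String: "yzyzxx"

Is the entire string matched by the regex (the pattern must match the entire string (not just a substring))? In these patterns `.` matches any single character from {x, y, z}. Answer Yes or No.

Yes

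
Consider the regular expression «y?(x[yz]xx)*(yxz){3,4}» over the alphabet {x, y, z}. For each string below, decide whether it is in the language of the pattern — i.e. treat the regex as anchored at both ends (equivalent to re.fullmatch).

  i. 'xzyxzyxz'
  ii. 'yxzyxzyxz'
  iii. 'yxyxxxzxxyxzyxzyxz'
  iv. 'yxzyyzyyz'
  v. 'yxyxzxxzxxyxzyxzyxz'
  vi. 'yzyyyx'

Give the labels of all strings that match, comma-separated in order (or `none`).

ii, iii

i → no match
ii → match
iii → match
iv → no match — must end with 'yxz'
v → no match
vi → no match — must end with 'yxz'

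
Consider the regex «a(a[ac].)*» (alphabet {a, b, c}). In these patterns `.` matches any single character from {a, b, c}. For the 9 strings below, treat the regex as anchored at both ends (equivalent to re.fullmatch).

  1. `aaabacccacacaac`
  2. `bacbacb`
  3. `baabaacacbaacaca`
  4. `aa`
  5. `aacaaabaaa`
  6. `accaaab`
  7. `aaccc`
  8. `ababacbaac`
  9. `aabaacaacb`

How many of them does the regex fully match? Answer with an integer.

1

1 → no match
2 → no match — must start with `a`
3 → no match — must start with `a`
4 → no match
5 → match
6 → no match
7 → no match
8 → no match
9 → no match
Total matched: 1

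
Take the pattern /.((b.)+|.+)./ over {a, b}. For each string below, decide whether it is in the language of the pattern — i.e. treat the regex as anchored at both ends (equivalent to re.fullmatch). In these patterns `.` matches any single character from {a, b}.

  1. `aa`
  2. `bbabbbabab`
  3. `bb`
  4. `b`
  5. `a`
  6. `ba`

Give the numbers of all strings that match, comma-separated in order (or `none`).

1 → no match
2 → match
3 → no match
4 → no match
5 → no match
6 → no match

2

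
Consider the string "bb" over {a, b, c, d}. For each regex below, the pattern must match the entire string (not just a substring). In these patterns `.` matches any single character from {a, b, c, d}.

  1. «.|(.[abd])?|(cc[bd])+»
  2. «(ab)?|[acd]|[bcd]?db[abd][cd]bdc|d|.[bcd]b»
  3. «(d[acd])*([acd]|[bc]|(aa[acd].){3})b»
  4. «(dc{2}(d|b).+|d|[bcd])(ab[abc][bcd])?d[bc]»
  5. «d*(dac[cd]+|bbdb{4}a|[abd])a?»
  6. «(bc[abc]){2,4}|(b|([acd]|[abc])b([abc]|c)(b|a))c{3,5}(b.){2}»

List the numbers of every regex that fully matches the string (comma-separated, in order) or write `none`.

1, 3

1 → match
2 → no match
3 → match
4 → no match
5 → no match
6 → no match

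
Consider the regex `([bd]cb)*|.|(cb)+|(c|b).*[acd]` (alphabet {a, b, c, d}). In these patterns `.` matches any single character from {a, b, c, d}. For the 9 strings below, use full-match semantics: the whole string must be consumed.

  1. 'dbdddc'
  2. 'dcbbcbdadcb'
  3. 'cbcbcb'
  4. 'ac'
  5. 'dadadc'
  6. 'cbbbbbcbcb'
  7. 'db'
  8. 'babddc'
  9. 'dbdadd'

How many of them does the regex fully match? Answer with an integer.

1 → no match
2 → no match
3 → match
4 → no match
5 → no match
6 → no match
7 → no match
8 → match
9 → no match
Total matched: 2

2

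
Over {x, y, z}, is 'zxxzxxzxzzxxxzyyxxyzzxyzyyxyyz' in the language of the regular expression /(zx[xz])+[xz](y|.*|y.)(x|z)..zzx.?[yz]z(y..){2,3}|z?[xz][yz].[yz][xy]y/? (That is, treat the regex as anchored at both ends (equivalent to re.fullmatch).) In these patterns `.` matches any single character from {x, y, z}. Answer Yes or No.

Yes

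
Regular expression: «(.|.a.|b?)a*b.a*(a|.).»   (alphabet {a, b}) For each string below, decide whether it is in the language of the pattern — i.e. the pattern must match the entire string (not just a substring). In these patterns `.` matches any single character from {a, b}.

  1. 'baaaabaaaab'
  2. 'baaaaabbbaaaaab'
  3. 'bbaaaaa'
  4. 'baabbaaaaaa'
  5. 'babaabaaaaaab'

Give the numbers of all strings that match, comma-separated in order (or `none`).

1 → match
2 → no match
3 → match
4 → match
5 → match

1, 3, 4, 5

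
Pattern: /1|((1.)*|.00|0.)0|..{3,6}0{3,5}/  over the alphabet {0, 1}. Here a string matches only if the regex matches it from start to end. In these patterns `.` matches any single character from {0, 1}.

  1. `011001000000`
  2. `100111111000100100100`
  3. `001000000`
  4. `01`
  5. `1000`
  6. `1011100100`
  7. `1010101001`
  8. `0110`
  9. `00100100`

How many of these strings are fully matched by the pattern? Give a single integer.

3

1. `011001000000` → match
2 → no match
3. `001000000` → match
4. `01` → no match
5. `1000` → match
6. `1011100100` → no match
7. `1010101001` → no match
8. `0110` → no match
9. `00100100` → no match
Total matched: 3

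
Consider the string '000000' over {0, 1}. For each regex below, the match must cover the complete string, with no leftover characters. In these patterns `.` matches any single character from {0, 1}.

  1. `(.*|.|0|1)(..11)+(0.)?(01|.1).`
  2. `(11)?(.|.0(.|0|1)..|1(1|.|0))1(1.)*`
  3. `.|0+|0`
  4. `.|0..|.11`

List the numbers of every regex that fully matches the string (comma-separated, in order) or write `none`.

1 → no match
2 → no match
3 → match
4 → no match

3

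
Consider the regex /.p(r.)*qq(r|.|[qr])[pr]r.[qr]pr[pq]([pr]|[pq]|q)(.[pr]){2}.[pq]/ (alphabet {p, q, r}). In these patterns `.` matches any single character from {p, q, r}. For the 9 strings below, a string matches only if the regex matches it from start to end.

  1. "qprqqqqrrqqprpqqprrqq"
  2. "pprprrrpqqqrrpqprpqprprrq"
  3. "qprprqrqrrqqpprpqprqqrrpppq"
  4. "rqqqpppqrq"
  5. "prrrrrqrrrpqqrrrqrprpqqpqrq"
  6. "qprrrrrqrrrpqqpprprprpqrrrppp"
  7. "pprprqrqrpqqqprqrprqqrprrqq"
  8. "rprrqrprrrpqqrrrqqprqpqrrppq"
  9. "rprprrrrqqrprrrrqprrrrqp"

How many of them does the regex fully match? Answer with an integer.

1 → match
2 → match
3 → match
4 → no match
5 → no match
6 → match
7 → match
8 → no match
9 → no match
Total matched: 5

5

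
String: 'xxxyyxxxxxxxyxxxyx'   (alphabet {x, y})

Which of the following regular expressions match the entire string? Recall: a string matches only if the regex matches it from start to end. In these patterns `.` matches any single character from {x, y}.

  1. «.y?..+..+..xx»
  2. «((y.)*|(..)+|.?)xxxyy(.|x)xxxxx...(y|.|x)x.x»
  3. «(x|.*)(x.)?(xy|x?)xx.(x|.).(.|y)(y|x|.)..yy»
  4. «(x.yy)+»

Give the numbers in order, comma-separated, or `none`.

2

1 → no match — must end with 'xx'
2 → match
3 → no match — must end with 'yy'
4 → no match — must end with 'yy'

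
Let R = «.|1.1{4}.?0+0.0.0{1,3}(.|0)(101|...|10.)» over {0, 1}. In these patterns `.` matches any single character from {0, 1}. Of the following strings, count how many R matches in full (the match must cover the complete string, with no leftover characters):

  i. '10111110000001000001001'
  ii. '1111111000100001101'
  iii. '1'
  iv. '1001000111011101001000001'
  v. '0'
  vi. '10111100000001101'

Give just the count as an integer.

5

i → match
ii → match
iii → match
iv → no match
v → match
vi → match
Total matched: 5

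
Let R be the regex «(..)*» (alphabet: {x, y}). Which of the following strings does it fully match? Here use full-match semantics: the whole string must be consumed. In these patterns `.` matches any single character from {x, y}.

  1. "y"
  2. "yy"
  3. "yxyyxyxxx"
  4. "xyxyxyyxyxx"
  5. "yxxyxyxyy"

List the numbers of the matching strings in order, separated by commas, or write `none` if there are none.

1 → no match
2 → match
3 → no match
4 → no match
5 → no match

2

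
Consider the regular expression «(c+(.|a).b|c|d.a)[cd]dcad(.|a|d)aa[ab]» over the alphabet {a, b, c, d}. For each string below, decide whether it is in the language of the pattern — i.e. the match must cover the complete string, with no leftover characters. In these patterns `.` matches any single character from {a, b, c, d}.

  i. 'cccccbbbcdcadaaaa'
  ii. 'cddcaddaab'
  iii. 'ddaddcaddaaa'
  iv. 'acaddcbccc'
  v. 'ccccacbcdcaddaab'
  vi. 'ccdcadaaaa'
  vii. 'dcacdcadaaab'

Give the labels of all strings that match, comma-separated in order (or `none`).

i, ii, iii, v, vi, vii

i → match
ii. 'cddcaddaab' → match
iii. 'ddaddcaddaaa' → match
iv. 'acaddcbccc' → no match
v → match
vi. 'ccdcadaaaa' → match
vii. 'dcacdcadaaab' → match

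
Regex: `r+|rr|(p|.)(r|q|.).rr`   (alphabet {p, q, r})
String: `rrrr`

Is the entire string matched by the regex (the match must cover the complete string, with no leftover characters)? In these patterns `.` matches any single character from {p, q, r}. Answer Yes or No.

Yes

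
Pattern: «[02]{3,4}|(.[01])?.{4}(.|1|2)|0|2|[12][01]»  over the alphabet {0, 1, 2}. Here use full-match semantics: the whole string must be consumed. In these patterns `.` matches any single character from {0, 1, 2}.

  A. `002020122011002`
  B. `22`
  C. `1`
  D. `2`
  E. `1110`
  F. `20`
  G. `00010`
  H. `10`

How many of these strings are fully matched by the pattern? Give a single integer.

4

A → no match
B → no match
C → no match
D → match
E → no match
F → match
G → match
H → match
Total matched: 4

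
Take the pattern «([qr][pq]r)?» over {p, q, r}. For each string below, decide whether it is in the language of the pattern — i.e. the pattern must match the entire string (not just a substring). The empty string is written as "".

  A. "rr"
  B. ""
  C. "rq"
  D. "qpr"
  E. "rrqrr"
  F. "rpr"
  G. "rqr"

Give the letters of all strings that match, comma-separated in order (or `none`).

B, D, F, G

A. "rr" → no match
B. "" → match
C. "rq" → no match
D. "qpr" → match
E. "rrqrr" → no match
F. "rpr" → match
G. "rqr" → match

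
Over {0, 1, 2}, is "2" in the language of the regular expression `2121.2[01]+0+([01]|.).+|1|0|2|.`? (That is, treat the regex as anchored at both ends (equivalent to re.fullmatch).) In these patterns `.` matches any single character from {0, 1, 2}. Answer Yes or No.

Yes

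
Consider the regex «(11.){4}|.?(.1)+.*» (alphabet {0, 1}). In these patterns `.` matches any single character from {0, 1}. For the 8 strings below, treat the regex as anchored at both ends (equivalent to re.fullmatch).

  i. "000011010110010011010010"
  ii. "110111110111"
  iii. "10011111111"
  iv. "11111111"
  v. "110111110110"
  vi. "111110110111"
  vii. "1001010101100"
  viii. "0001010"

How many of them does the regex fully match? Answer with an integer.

4

i → no match
ii → match
iii → no match
iv → match
v → match
vi → match
vii → no match
viii → no match
Total matched: 4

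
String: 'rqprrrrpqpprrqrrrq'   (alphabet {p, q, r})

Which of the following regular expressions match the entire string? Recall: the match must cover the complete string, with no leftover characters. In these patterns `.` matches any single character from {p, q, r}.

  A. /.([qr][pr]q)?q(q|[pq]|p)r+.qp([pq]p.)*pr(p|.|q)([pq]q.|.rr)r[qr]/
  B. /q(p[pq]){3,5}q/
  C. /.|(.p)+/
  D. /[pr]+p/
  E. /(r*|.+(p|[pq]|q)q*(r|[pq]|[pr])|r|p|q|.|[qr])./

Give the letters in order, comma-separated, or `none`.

A

A → match
B → no match — must start with 'qp'
C → no match
D → no match — must end with 'p'
E → no match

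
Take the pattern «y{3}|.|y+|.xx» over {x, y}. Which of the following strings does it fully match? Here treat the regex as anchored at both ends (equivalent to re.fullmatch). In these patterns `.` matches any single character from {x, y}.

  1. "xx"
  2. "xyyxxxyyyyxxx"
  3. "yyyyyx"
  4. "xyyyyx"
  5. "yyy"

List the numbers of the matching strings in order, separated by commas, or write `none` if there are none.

5

1 → no match
2 → no match
3 → no match
4 → no match
5 → match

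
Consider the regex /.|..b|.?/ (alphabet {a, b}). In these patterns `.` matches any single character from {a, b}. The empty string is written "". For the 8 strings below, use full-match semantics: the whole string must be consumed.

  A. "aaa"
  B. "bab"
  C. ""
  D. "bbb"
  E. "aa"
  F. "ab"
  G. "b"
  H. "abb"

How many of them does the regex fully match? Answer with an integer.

5

A. "aaa" → no match
B. "bab" → match
C. "" → match
D. "bbb" → match
E. "aa" → no match
F. "ab" → no match
G. "b" → match
H. "abb" → match
Total matched: 5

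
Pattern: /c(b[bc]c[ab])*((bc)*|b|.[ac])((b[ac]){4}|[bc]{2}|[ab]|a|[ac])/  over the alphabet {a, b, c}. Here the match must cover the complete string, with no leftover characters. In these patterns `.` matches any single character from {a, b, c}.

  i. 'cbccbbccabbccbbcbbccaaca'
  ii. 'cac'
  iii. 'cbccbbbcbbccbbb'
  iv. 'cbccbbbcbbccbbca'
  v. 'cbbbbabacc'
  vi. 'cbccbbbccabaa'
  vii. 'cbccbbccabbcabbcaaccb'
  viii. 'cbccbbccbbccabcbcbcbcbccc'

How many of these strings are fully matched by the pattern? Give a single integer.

i → no match
ii → no match
iii → match
iv → match
v → no match
vi → no match
vii → match
viii → match
Total matched: 4

4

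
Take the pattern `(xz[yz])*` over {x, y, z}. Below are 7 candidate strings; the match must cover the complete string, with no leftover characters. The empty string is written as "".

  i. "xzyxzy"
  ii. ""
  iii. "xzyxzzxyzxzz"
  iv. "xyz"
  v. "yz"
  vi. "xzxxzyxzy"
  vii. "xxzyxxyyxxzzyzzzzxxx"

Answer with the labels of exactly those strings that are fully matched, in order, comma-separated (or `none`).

i. "xzyxzy" → match
ii. "" → match
iii. "xzyxzzxyzxzz" → no match
iv. "xyz" → no match
v. "yz" → no match
vi. "xzxxzyxzy" → no match
vii → no match

i, ii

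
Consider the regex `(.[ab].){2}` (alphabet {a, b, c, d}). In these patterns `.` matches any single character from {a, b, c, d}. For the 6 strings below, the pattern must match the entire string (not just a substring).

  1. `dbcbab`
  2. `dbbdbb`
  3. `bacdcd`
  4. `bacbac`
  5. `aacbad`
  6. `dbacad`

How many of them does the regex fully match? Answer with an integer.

1 → match
2 → match
3 → no match
4 → match
5 → match
6 → match
Total matched: 5

5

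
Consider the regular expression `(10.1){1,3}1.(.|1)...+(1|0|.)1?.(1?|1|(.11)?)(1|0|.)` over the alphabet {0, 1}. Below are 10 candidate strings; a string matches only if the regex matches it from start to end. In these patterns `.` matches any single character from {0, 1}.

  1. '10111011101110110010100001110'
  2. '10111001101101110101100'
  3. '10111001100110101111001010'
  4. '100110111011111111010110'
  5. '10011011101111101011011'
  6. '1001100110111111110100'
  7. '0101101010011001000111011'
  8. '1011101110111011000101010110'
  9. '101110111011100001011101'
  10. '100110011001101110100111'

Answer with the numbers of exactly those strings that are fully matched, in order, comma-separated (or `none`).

1, 2, 3, 4, 5, 6, 8, 9, 10

1 → match
2 → match
3 → match
4 → match
5 → match
6 → match
7 → no match — must start with '10'
8 → match
9 → match
10 → match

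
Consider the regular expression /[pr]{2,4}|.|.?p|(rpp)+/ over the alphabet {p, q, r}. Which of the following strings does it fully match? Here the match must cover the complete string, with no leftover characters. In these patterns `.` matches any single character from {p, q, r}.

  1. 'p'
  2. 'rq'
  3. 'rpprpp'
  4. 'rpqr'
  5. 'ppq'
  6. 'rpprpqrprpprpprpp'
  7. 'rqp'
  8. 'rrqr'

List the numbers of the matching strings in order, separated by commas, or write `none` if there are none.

1 → match
2 → no match
3 → match
4 → no match
5 → no match
6 → no match
7 → no match
8 → no match

1, 3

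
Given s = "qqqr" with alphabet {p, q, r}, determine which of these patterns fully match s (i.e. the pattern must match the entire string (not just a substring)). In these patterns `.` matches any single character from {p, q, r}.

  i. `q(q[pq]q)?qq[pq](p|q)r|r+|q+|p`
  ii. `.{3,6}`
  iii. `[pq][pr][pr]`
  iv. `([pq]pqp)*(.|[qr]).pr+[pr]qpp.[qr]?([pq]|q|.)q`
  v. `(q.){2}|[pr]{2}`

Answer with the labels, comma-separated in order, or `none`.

ii, v

i → no match
ii → match
iii → no match
iv → no match — must end with "q"
v → match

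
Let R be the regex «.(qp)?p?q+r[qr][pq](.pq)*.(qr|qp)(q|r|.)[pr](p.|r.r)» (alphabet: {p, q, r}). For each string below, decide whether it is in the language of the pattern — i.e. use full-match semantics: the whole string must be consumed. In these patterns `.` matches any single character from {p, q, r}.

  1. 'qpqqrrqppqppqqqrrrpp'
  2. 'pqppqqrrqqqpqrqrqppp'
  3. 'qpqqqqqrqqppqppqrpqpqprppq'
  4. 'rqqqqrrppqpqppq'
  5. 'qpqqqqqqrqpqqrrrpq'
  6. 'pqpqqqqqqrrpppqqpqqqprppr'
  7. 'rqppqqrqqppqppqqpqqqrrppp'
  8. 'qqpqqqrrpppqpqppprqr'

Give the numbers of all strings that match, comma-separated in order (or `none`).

1, 3, 4, 5, 6, 7, 8

1 → match
2 → no match
3 → match
4 → match
5 → match
6 → match
7 → match
8 → match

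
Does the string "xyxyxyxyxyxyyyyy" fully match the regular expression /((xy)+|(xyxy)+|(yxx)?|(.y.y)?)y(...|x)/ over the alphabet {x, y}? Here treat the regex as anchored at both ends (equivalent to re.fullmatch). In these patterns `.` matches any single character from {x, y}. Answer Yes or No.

Yes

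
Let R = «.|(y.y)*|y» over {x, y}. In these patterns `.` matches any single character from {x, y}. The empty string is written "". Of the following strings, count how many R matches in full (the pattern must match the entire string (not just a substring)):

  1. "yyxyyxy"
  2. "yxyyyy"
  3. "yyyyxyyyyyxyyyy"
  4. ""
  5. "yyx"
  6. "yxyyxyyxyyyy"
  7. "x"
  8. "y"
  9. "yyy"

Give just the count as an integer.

7

1 → no match
2 → match
3 → match
4 → match
5 → no match
6 → match
7 → match
8 → match
9 → match
Total matched: 7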